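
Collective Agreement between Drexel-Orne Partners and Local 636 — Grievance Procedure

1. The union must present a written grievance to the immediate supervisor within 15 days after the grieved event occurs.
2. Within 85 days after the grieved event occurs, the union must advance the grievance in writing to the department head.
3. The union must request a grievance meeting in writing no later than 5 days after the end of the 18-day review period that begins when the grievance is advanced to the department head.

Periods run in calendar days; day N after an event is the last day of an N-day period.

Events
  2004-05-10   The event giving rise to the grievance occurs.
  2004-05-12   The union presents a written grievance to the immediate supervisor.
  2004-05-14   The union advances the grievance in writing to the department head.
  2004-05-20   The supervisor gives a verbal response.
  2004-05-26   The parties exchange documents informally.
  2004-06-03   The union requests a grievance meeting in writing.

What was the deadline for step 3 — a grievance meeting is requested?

2004-06-06

The grievance is advanced to the department head on 2004-05-14; the 18-day review period therefore ends 2004-06-01, and step 3 runs from that date. 5 days after 2004-06-01 is 2004-06-06.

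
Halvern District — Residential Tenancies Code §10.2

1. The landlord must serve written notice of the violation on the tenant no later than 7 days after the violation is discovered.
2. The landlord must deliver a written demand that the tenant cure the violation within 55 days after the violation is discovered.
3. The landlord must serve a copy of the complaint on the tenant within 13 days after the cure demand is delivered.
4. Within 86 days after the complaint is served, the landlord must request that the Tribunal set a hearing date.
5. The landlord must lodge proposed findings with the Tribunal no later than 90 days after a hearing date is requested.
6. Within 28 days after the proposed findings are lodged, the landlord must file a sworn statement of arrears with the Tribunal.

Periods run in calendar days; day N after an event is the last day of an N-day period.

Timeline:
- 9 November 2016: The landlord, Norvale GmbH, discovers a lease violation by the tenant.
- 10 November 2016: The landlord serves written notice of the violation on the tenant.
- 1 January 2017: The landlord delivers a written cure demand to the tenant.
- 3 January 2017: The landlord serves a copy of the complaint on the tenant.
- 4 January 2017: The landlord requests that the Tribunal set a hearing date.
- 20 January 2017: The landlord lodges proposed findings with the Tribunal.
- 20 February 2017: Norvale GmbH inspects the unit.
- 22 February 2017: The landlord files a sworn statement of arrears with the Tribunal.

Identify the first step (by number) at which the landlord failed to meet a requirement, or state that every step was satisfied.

Step 6

Step 1: 7 days after 9 November 2016 (when the violation is discovered) is 16 November 2016; completed 10 November 2016, before the deadline.
Step 2: 55 days after 9 November 2016 (when the violation is discovered) is 3 January 2017; 1 January 2017 is within that limit.
Step 3: 13 days after 1 January 2017 (when the cure demand is delivered) is 14 January 2017; completed 3 January 2017, before the deadline.
Step 4: 86 days after 3 January 2017 (when the complaint is served) is 30 March 2017; done 4 January 2017 — timely.
Step 5: 90 days after 4 January 2017 (when a hearing date is requested) is 4 April 2017; completed 20 January 2017, before the deadline.
Step 6: 28 days after 20 January 2017 (when the proposed findings are lodged) is 17 February 2017; done 22 February 2017 — 5 days late.
That is the first point of non-compliance.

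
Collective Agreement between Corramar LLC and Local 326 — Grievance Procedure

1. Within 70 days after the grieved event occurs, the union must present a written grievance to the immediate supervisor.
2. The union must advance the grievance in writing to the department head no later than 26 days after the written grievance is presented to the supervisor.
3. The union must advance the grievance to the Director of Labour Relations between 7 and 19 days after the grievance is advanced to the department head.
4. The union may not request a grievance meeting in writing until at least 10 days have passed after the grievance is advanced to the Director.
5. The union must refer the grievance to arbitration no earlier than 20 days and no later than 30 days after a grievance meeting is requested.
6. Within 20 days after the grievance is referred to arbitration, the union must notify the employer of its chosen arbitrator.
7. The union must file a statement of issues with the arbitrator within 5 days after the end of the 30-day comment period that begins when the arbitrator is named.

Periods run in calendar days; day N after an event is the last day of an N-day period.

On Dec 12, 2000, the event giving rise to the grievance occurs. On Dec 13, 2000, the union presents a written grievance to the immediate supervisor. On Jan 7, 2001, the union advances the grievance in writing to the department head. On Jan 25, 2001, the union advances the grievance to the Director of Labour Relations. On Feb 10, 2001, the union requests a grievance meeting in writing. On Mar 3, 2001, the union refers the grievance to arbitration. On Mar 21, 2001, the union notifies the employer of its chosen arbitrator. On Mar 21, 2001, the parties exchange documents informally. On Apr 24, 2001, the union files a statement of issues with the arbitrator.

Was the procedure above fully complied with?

Yes

Step 1 — counting 70 days from Dec 12, 2000 (when the grieved event occurs) gives a deadline of Feb 20, 2001; done Dec 13, 2000 — timely.
Step 2 — counting 26 days from Dec 13, 2000 (when the written grievance is presented to the supervisor) gives a deadline of Jan 8, 2001; Jan 7, 2001 is within that limit.
Step 3 — 7 and 19 days from Jan 7, 2001 (when the grievance is advanced to the department head) are Jan 14, 2001 and Jan 26, 2001 respectively; done Jan 25, 2001 — within the window.
Step 4 — must wait 10 days from Jan 25, 2001 (when the grievance is advanced to the Director), so not before Feb 4, 2001; done Feb 10, 2001, after the minimum wait.
Step 5 — 20 and 30 days from Feb 10, 2001 (when a grievance meeting is requested) are Mar 2, 2001 and Mar 12, 2001 respectively; Mar 3, 2001 falls inside that range.
Step 6 — counting 20 days from Mar 3, 2001 (when the grievance is referred to arbitration) gives a deadline of Mar 23, 2001; completed Mar 21, 2001, before the deadline.
Step 7 — counting 5 days from Apr 20, 2001 (end of the 30-day comment period, which began when the arbitrator is named on Mar 21, 2001) gives a deadline of Apr 25, 2001; completed Apr 24, 2001, before the deadline.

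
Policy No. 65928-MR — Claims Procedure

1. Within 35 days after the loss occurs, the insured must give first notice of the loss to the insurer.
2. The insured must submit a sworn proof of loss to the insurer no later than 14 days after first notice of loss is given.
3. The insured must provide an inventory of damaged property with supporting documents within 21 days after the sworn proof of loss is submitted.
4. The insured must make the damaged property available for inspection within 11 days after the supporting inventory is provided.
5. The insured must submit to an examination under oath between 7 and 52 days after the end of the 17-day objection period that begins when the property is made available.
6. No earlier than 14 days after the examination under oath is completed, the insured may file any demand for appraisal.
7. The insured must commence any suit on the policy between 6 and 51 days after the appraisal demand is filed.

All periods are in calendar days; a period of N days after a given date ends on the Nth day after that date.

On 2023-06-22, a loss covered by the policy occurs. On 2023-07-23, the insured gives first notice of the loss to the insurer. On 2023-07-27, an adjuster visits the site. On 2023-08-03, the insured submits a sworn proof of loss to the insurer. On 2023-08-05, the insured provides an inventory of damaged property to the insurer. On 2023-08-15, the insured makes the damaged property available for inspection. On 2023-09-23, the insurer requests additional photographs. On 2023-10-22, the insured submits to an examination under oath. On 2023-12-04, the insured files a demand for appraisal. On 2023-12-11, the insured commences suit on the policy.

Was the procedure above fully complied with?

Step 1 — counting 35 days from 2023-06-22 (when the loss occurs) gives a deadline of 2023-07-27; completed 2023-07-23, before the deadline.
Step 2 — counting 14 days from 2023-07-23 (when first notice of loss is given) gives a deadline of 2023-08-06; done 2023-08-03 — timely.
Step 3 — counting 21 days from 2023-08-03 (when the sworn proof of loss is submitted) gives a deadline of 2023-08-24; done 2023-08-05 — timely.
Step 4 — counting 11 days from 2023-08-05 (when the supporting inventory is provided) gives a deadline of 2023-08-16; 2023-08-15 is within that limit.
Step 5 — 7 and 52 days from 2023-09-01 (end of the 17-day objection period, which began when the property is made available on 2023-08-15) are 2023-09-08 and 2023-10-23 respectively; done 2023-10-22, which is between those dates.
Step 6 — must wait 14 days from 2023-10-22 (when the examination under oath is completed), so not before 2023-11-05; done 2023-12-04 — permitted.
Step 7 — 6 and 51 days from 2023-12-04 (when the appraisal demand is filed) are 2023-12-10 and 2024-01-24 respectively; done 2023-12-11, which is between those dates.

Yes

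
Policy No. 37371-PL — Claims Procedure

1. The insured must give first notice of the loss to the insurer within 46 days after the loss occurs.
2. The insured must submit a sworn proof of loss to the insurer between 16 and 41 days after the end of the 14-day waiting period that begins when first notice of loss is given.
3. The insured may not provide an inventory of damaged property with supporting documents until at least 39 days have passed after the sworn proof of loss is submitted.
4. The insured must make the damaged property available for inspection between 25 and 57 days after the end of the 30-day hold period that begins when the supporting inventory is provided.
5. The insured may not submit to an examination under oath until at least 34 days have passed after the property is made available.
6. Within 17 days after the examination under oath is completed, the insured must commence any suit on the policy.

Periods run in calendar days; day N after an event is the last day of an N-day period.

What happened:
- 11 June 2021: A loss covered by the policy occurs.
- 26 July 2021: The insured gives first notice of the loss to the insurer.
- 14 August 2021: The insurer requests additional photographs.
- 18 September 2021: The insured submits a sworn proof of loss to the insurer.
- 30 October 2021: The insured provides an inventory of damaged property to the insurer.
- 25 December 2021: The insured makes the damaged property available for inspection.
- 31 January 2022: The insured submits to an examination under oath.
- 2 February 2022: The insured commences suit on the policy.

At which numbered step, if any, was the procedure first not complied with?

Step 1 — counting 46 days from 11 June 2021 (when the loss occurs) gives a deadline of 27 July 2021; done 26 July 2021 — timely.
Step 2 — 16 and 41 days from 9 August 2021 (end of the 14-day waiting period, which began when first notice of loss is given on 26 July 2021) are 25 August 2021 and 19 September 2021 respectively; done 18 September 2021, which is between those dates.
Step 3 — must wait 39 days from 18 September 2021 (when the sworn proof of loss is submitted), so not before 27 October 2021; done 30 October 2021, after the minimum wait.
Step 4 — 25 and 57 days from 29 November 2021 (end of the 30-day hold period, which began when the supporting inventory is provided on 30 October 2021) are 24 December 2021 and 25 January 2022 respectively; done 25 December 2021, which is between those dates.
Step 5 — must wait 34 days from 25 December 2021 (when the property is made available), so not before 28 January 2022; done 31 January 2022, after the minimum wait.
Step 6 — counting 17 days from 31 January 2022 (when the examination under oath is completed) gives a deadline of 17 February 2022; completed 2 February 2022, before the deadline.

None — every step was satisfied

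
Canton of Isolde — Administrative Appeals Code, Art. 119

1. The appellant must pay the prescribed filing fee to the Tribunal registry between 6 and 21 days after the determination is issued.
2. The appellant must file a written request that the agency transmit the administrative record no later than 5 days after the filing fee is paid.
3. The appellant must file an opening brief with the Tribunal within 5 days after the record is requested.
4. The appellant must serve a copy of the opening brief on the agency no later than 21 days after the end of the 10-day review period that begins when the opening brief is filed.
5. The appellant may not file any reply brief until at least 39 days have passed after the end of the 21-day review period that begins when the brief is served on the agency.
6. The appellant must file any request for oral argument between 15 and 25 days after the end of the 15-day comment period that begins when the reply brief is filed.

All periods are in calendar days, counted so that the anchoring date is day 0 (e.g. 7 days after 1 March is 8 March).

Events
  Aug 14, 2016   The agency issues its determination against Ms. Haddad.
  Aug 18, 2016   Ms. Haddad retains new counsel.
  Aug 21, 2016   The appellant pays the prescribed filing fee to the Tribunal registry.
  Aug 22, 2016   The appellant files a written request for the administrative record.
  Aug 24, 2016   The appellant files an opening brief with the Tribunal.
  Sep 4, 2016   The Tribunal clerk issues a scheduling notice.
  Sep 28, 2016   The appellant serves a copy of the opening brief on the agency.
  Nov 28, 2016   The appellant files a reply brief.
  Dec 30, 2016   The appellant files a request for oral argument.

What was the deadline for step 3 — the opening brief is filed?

Aug 27, 2016

Step 3 runs from Aug 22, 2016, when the record is requested. 5 days after Aug 22, 2016 is Aug 27, 2016.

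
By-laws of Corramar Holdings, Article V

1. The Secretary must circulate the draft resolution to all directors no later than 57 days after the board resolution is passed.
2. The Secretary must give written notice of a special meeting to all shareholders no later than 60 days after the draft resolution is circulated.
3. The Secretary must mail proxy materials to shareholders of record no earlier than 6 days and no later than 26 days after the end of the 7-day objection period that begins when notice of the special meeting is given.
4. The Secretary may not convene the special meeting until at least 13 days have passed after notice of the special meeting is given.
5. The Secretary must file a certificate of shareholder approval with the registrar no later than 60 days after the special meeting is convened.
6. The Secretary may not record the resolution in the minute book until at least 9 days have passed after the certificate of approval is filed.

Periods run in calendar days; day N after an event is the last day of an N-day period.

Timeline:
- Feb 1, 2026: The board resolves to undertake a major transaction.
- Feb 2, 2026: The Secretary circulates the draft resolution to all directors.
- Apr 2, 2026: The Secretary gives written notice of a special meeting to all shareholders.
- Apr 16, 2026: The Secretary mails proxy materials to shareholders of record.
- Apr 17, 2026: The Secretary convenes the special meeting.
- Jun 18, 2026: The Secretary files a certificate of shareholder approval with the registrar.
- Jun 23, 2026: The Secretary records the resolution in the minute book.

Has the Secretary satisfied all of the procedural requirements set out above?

(1) due by Feb 1, 2026 + 57 days = Mar 30, 2026; done Feb 2, 2026 — timely.
(2) due by Feb 2, 2026 + 60 days = Apr 3, 2026; Apr 2, 2026 is within that limit.
(3) the permitted window runs from Apr 9, 2026 + 6 = Apr 15, 2026 to Apr 9, 2026 + 26 = May 5, 2026; done Apr 16, 2026, which is between those dates.
(4) permitted from Apr 2, 2026 + 13 days = Apr 15, 2026 onward; done Apr 17, 2026, after the minimum wait.
(5) due by Apr 17, 2026 + 60 days = Jun 16, 2026; done Jun 18, 2026 — 2 days late.

No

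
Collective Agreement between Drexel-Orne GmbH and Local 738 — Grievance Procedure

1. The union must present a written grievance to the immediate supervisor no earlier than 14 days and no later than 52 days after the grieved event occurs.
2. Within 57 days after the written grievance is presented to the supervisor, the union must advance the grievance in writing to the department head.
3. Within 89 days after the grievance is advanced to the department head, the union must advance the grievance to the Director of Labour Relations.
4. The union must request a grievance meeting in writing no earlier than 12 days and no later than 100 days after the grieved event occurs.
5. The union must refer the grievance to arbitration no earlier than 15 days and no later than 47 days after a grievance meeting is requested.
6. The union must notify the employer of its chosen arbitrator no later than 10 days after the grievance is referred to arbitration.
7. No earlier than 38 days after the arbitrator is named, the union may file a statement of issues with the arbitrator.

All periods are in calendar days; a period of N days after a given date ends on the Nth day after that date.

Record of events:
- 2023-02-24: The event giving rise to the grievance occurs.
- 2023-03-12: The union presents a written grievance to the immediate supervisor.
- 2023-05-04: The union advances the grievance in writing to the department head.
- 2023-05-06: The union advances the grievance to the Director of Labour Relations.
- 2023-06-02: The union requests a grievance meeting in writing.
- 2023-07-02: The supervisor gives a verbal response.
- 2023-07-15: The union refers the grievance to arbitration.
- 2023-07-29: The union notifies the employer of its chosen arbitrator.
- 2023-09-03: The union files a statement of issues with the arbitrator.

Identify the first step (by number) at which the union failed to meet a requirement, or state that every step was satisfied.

Step 6

Step 1: the window is 14–52 days after 2023-02-24 (when the grieved event occurs), so 2023-03-10 through 2023-04-17; done 2023-03-12 — within the window.
Step 2: 57 days after 2023-03-12 (when the written grievance is presented to the supervisor) is 2023-05-08; 2023-05-04 is within that limit.
Step 3: 89 days after 2023-05-04 (when the grievance is advanced to the department head) is 2023-08-01; completed 2023-05-06, before the deadline.
Step 4: the window is 12–100 days after 2023-02-24 (when the grieved event occurs), so 2023-03-08 through 2023-06-04; 2023-06-02 falls inside that range.
Step 5: the window is 15–47 days after 2023-06-02 (when a grievance meeting is requested), so 2023-06-17 through 2023-07-19; done 2023-07-15 — within the window.
Step 6: 10 days after 2023-07-15 (when the grievance is referred to arbitration) is 2023-07-25; 2023-07-29 misses that deadline by 4 days.
Later steps need not be reached.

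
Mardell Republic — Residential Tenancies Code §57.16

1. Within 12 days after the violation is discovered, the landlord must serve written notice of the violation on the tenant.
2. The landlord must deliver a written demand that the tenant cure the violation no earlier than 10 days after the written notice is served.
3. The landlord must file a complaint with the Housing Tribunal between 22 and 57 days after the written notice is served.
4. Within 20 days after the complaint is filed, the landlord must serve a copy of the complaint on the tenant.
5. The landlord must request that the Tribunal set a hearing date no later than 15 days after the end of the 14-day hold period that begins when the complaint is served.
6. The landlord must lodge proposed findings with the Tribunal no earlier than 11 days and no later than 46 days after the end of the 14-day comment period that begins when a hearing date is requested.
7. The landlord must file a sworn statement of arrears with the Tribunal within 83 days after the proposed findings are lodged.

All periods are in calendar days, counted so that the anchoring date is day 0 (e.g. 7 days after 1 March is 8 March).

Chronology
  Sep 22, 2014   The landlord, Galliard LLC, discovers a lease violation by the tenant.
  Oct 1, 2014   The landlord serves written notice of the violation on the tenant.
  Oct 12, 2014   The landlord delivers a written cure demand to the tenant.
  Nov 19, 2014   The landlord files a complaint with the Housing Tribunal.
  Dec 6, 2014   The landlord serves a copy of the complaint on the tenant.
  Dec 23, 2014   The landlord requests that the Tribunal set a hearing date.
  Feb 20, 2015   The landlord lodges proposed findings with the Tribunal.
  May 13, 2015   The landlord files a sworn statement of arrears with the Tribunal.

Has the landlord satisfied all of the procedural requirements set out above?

Yes

Step 1: 12 days after Sep 22, 2014 (when the violation is discovered) is Oct 4, 2014; Oct 1, 2014 is within that limit.
Step 2: the earliest permitted date is 10 days after Oct 1, 2014 (when the written notice is served), i.e. Oct 11, 2014; Oct 12, 2014 is on or after that date.
Step 3: the window is 22–57 days after Oct 1, 2014 (when the written notice is served), so Oct 23, 2014 through Nov 27, 2014; done Nov 19, 2014, which is between those dates.
Step 4: 20 days after Nov 19, 2014 (when the complaint is filed) is Dec 9, 2014; completed Dec 6, 2014, before the deadline.
Step 5: 15 days after Dec 20, 2014 (end of the 14-day hold period, which began when the complaint is served on Dec 6, 2014) is Jan 4, 2015; completed Dec 23, 2014, before the deadline.
Step 6: the window is 11–46 days after Jan 6, 2015 (end of the 14-day comment period, which began when a hearing date is requested on Dec 23, 2014), so Jan 17, 2015 through Feb 21, 2015; done Feb 20, 2015 — within the window.
Step 7: 83 days after Feb 20, 2015 (when the proposed findings are lodged) is May 14, 2015; completed May 13, 2015, before the deadline.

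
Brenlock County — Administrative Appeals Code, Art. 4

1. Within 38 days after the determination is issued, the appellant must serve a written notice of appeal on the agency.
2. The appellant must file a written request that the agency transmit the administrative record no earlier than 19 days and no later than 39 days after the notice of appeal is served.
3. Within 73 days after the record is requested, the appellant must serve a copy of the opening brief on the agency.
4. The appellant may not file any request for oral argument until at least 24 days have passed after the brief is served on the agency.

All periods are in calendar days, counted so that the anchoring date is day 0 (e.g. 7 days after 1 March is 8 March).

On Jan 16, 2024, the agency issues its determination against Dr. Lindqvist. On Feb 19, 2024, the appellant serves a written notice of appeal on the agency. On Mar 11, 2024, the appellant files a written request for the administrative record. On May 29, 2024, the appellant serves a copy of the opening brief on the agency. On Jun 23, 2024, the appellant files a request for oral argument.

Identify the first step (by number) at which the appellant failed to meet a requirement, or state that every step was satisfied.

Step 1: 38 days after Jan 16, 2024 (when the determination is issued) is Feb 23, 2024; done Feb 19, 2024 — timely.
Step 2: the window is 19–39 days after Feb 19, 2024 (when the notice of appeal is served), so Mar 9, 2024 through Mar 29, 2024; done Mar 11, 2024 — within the window.
Step 3: 73 days after Mar 11, 2024 (when the record is requested) is May 23, 2024; May 29, 2024 misses that deadline by 6 days.
That is the first point of non-compliance.

Step 3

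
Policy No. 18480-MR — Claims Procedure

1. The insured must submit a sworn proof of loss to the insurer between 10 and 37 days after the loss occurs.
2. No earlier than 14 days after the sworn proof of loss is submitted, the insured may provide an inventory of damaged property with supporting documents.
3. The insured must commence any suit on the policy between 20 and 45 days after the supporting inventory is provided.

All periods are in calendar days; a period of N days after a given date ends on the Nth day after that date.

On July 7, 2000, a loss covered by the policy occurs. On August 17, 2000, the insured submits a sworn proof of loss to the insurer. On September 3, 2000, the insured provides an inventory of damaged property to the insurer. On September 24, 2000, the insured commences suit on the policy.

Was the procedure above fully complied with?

Step 1 — 10 and 37 days from July 7, 2000 (when the loss occurs) are July 17, 2000 and August 13, 2000 respectively; done August 17, 2000 — 4 days after the window closed.
Later steps need not be reached.

No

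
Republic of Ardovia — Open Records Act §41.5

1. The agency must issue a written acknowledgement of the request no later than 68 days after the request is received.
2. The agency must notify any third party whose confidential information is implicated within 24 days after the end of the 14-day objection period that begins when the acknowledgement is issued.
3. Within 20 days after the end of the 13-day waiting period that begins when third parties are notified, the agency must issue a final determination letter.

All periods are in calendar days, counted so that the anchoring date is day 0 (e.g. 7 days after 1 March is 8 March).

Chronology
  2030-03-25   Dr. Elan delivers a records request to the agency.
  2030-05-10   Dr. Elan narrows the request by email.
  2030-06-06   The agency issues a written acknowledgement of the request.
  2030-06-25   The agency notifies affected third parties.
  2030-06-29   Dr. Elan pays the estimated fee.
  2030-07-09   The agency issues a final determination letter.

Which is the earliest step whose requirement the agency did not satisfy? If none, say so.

Step 1

Step 1 — counting 68 days from 2030-03-25 (when the request is received) gives a deadline of 2030-06-01; done 2030-06-06 — 5 days late.
No need to go further; step 1 was not satisfied.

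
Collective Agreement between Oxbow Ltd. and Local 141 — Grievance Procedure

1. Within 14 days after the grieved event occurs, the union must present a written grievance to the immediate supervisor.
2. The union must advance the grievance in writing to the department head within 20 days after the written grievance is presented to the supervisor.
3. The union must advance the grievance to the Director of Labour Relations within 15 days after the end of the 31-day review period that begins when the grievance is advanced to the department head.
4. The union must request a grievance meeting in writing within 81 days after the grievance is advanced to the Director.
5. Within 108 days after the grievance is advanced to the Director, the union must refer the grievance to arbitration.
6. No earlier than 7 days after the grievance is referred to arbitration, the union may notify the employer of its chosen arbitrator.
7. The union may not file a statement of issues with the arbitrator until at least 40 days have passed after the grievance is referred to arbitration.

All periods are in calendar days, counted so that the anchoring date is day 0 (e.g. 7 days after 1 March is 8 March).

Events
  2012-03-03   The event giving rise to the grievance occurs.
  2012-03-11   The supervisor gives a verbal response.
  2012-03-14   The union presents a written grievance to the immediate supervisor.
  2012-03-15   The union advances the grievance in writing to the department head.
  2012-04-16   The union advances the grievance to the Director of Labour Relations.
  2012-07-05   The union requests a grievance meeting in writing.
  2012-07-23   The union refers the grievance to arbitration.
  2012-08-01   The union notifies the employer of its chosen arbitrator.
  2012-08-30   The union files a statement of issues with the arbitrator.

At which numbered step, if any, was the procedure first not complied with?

Step 1 — counting 14 days from 2012-03-03 (when the grieved event occurs) gives a deadline of 2012-03-17; completed 2012-03-14, before the deadline.
Step 2 — counting 20 days from 2012-03-14 (when the written grievance is presented to the supervisor) gives a deadline of 2012-04-03; done 2012-03-15 — timely.
Step 3 — counting 15 days from 2012-04-15 (end of the 31-day review period, which began when the grievance is advanced to the department head on 2012-03-15) gives a deadline of 2012-04-30; done 2012-04-16 — timely.
Step 4 — counting 81 days from 2012-04-16 (when the grievance is advanced to the Director) gives a deadline of 2012-07-06; 2012-07-05 is within that limit.
Step 5 — counting 108 days from 2012-04-16 (when the grievance is advanced to the Director) gives a deadline of 2012-08-02; completed 2012-07-23, before the deadline.
Step 6 — must wait 7 days from 2012-07-23 (when the grievance is referred to arbitration), so not before 2012-07-30; 2012-08-01 is on or after that date.
Step 7 — must wait 40 days from 2012-07-23 (when the grievance is referred to arbitration), so not before 2012-09-01; 2012-08-30 is 2 days before the earliest permitted date.
Later steps need not be reached.

Step 7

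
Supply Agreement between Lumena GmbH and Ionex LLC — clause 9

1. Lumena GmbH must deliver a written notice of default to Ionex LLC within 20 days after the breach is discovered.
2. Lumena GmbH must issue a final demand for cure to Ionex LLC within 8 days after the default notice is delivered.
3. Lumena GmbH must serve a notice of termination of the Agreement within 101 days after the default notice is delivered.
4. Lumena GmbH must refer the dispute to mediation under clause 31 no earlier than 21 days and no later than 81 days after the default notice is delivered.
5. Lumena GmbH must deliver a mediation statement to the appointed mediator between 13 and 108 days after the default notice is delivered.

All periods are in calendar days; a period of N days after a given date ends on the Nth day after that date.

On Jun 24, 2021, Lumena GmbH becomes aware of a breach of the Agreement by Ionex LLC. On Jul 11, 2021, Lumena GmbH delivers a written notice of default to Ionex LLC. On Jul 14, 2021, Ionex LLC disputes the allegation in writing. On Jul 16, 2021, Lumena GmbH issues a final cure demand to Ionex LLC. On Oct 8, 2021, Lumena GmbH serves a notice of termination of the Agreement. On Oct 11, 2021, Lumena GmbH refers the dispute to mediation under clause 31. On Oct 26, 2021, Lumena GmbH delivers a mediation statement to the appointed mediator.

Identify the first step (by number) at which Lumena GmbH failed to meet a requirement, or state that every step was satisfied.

Step 4

Step 1 — counting 20 days from Jun 24, 2021 (when the breach is discovered) gives a deadline of Jul 14, 2021; done Jul 11, 2021 — timely.
Step 2 — counting 8 days from Jul 11, 2021 (when the default notice is delivered) gives a deadline of Jul 19, 2021; completed Jul 16, 2021, before the deadline.
Step 3 — counting 101 days from Jul 11, 2021 (when the default notice is delivered) gives a deadline of Oct 20, 2021; Oct 8, 2021 is within that limit.
Step 4 — 21 and 81 days from Jul 11, 2021 (when the default notice is delivered) are Aug 1, 2021 and Sep 30, 2021 respectively; done Oct 11, 2021 — 11 days after the window closed.
Later steps need not be reached.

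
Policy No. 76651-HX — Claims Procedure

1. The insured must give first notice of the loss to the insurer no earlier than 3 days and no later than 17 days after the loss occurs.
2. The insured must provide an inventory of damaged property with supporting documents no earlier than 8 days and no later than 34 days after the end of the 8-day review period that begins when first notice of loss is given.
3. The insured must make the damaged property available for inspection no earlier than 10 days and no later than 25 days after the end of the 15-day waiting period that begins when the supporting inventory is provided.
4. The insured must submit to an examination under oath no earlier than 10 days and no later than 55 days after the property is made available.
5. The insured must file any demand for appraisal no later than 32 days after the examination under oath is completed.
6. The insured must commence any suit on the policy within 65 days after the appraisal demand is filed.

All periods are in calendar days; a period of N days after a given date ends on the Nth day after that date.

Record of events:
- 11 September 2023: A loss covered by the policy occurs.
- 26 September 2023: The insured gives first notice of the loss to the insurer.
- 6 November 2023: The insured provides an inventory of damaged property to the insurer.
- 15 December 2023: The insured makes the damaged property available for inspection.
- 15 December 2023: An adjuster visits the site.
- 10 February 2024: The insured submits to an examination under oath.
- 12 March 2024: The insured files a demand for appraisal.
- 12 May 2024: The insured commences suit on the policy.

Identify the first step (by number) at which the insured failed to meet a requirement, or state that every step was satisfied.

(1) the permitted window runs from 11 September 2023 + 3 = 14 September 2023 to 11 September 2023 + 17 = 28 September 2023; done 26 September 2023, which is between those dates.
(2) the permitted window runs from 4 October 2023 + 8 = 12 October 2023 to 4 October 2023 + 34 = 7 November 2023; done 6 November 2023 — within the window.
(3) the permitted window runs from 21 November 2023 + 10 = 1 December 2023 to 21 November 2023 + 25 = 16 December 2023; done 15 December 2023 — within the window.
(4) the permitted window runs from 15 December 2023 + 10 = 25 December 2023 to 15 December 2023 + 55 = 8 February 2024; 10 February 2024 is 2 days past the end of the window.
Later steps need not be reached.

Step 4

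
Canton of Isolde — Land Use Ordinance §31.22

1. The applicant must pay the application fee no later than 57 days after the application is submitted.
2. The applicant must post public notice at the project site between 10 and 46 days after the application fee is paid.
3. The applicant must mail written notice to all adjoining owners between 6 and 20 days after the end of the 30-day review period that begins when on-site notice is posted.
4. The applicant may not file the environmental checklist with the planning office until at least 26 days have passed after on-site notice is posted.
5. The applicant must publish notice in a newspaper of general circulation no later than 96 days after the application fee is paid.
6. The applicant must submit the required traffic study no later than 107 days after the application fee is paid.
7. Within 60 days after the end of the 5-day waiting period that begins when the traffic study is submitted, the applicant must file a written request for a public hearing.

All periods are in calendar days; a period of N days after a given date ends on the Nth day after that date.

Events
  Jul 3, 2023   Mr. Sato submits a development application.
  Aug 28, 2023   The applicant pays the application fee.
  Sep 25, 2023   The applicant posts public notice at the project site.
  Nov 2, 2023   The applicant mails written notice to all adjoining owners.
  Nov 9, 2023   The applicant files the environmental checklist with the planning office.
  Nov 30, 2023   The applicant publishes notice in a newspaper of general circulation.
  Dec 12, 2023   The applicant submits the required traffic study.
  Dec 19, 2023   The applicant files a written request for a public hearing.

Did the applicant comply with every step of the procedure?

Yes

Step 1: 57 days after Jul 3, 2023 (when the application is submitted) is Aug 29, 2023; completed Aug 28, 2023, before the deadline.
Step 2: the window is 10–46 days after Aug 28, 2023 (when the application fee is paid), so Sep 7, 2023 through Oct 13, 2023; done Sep 25, 2023 — within the window.
Step 3: the window is 6–20 days after Oct 25, 2023 (end of the 30-day review period, which began when on-site notice is posted on Sep 25, 2023), so Oct 31, 2023 through Nov 14, 2023; done Nov 2, 2023, which is between those dates.
Step 4: the earliest permitted date is 26 days after Sep 25, 2023 (when on-site notice is posted), i.e. Oct 21, 2023; done Nov 9, 2023, after the minimum wait.
Step 5: 96 days after Aug 28, 2023 (when the application fee is paid) is Dec 2, 2023; done Nov 30, 2023 — timely.
Step 6: 107 days after Aug 28, 2023 (when the application fee is paid) is Dec 13, 2023; done Dec 12, 2023 — timely.
Step 7: 60 days after Dec 17, 2023 (end of the 5-day waiting period, which began when the traffic study is submitted on Dec 12, 2023) is Feb 15, 2024; completed Dec 19, 2023, before the deadline.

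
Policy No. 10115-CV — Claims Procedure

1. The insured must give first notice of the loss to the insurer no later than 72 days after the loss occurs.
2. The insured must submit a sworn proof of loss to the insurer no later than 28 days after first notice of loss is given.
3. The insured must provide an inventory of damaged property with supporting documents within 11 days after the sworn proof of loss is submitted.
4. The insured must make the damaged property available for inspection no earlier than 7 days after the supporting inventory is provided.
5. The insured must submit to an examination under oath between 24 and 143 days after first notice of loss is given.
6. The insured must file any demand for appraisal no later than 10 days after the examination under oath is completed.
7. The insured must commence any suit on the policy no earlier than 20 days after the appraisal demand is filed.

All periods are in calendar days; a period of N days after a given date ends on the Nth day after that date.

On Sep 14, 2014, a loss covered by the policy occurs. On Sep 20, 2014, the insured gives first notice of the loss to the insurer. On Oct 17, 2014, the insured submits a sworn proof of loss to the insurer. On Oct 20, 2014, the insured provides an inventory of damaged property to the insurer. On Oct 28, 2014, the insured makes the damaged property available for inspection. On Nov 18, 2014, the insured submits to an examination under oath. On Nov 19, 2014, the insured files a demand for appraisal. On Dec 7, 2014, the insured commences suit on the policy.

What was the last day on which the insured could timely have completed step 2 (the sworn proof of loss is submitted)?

Oct 18, 2014

Step 2 runs from Sep 20, 2014, when first notice of loss is given. 28 days after Sep 20, 2014 is Oct 18, 2014.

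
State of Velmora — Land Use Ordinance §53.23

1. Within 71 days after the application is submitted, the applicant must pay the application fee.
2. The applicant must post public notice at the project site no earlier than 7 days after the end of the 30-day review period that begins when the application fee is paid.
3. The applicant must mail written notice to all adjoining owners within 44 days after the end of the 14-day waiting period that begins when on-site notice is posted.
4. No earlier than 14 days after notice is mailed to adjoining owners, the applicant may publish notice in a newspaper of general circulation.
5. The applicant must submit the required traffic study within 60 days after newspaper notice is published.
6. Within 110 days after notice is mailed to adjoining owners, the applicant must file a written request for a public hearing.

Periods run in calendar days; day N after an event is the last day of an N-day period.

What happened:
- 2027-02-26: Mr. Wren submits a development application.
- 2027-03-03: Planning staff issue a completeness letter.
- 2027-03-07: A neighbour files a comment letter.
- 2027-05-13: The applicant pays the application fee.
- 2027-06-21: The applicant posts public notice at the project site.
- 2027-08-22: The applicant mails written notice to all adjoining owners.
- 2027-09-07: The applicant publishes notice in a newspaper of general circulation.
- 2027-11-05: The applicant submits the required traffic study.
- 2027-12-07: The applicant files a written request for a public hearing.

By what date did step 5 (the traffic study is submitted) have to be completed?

Step 5 runs from 2027-09-07, when newspaper notice is published. 60 days after 2027-09-07 is 2027-11-06.

2027-11-06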